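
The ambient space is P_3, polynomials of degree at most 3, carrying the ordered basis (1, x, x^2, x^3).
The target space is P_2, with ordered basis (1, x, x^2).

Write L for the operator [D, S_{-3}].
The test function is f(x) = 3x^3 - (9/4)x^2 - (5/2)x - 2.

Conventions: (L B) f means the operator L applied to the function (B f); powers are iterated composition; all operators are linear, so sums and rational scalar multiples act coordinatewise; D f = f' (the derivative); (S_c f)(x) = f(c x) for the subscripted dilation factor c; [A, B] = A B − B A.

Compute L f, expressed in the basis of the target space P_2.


the result is g(x) = -324x^2 - 54x + 10

S_{-3} f = -81x^3 - (81/4)x^2 + (15/2)x - 2
D S_{-3} f = -243x^2 - (81/2)x + 15/2
D f = 9x^2 - (9/2)x - 5/2
S_{-3} D f = 81x^2 + (27/2)x - 5/2
[D, S_{-3}] f = -324x^2 - 54x + 10


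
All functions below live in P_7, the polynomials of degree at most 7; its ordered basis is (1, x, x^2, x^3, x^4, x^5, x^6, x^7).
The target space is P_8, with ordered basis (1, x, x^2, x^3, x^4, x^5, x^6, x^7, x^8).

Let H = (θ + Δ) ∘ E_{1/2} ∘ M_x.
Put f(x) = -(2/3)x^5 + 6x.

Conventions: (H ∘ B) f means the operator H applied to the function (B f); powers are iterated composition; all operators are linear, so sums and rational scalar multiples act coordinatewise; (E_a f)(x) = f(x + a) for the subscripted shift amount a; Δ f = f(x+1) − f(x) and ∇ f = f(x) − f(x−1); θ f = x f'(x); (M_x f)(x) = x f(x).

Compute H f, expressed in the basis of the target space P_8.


M_x f = -(2/3)x^6 + 6x^2
E_{1/2} M_x f = -(2/3)x^6 - 2x^5 - (5/2)x^4 - (5/3)x^3 + (43/8)x^2 + (47/8)x + 143/96
θ E_{1/2} M_x f = -4x^6 - 10x^5 - 10x^4 - 5x^3 + (43/4)x^2 + (47/8)x
Δ E_{1/2} M_x f = -4x^5 - 20x^4 - (130/3)x^3 - 50x^2 - (73/4)x + 53/12
(θ + Δ) E_{1/2} M_x f = -4x^6 - 14x^5 - 30x^4 - (145/3)x^3 - (157/4)x^2 - (99/8)x + 53/12

the image equals g(x) = -4x^6 - 14x^5 - 30x^4 - (145/3)x^3 - (157/4)x^2 - (99/8)x + 53/12


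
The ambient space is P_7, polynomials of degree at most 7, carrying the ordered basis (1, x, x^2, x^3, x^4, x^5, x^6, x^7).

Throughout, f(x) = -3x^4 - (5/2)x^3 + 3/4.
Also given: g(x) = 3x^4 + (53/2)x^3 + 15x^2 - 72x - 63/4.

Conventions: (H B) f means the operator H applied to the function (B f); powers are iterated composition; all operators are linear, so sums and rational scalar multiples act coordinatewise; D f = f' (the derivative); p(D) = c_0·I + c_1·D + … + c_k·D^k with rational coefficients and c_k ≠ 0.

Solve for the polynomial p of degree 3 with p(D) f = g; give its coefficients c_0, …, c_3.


D^0 f = -3x^4 - (5/2)x^3 + 3/4
D^1 f = -12x^3 - (15/2)x^2
D^2 f = -36x^2 - 15x
D^3 f = -72x - 15
matching coefficients of g against c_0 f + c_1 Df + … from the top degree down determines the c_i
solution: c_0 = -1, c_1 = -2, c_2 = 0, c_3 = 1

p(D) = -I − 2·D + D^3, i.e. c_0 = -1, c_1 = -2, c_2 = 0, c_3 = 1


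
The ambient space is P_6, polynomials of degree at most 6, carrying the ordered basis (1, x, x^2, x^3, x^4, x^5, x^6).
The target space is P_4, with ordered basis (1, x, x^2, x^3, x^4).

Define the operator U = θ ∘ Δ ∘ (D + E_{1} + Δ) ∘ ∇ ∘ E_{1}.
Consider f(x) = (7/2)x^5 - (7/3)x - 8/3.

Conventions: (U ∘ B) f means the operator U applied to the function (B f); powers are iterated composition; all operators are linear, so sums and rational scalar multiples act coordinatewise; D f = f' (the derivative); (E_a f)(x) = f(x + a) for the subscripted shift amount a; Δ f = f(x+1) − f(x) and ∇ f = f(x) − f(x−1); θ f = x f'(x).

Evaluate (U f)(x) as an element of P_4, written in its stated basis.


g(x) = 210x^3 + 1680x^2 + 1925x

E_{1} f = (7/2)x^5 + (35/2)x^4 + 35x^3 + 35x^2 + (91/6)x - 3/2
∇ E_{1} f = (35/2)x^4 + 35x^3 + 35x^2 + (35/2)x + 7/6
D ∇ E_{1} f = 70x^3 + 105x^2 + 70x + 35/2
E_{1} ∇ E_{1} f = (35/2)x^4 + 105x^3 + 245x^2 + (525/2)x + 637/6
Δ ∇ E_{1} f = 70x^3 + 210x^2 + 245x + 105
(D + E_{1} + Δ) ∇ E_{1} f = (35/2)x^4 + 245x^3 + 560x^2 + (1155/2)x + 686/3
Δ ((D + E_{1} + Δ) ∘ ∇ ∘ E_{1}) f = 70x^3 + 840x^2 + 1925x + 1400
θ Δ ((D + E_{1} + Δ) ∘ ∇ ∘ E_{1}) f = 210x^3 + 1680x^2 + 1925x


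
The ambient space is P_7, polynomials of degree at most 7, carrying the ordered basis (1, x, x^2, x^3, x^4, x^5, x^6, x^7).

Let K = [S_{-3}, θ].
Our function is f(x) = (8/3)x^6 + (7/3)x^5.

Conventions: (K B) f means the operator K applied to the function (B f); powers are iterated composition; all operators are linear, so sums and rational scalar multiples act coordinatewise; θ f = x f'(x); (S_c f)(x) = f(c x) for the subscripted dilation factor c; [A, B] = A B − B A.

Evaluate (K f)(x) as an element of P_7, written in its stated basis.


the result is g(x) = 0

θ f = 16x^6 + (35/3)x^5
S_{-3} θ f = 11664x^6 - 2835x^5
S_{-3} f = 1944x^6 - 567x^5
θ S_{-3} f = 11664x^6 - 2835x^5
[S_{-3}, θ] f = 0


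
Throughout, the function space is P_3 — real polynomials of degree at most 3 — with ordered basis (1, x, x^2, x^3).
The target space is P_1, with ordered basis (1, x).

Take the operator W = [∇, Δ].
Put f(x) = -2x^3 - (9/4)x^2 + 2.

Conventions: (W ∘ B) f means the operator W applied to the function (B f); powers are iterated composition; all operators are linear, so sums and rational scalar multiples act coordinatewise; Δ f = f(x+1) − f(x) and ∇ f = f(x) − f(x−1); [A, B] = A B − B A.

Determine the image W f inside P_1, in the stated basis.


g(x) = 0

Δ f = -6x^2 - (21/2)x - 17/4
∇ Δ f = -12x - 9/2
∇ f = -6x^2 + (3/2)x + 1/4
Δ ∇ f = -12x - 9/2
[∇, Δ] f = 0


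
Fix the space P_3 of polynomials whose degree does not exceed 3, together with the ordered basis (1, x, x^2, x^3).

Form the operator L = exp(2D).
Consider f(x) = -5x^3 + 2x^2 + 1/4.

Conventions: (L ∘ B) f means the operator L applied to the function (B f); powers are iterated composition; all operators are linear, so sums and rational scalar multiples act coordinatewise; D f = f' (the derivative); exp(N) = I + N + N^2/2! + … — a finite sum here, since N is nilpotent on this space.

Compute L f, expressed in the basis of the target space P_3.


order-1 term: -30x^2 + 8x
order-2 term: -60x + 8
order-3 term: -40
the series for exp(2D) f terminates at order 3
exp(2D) f = -5x^3 - 28x^2 - 52x - 127/4

the result is g(x) = -5x^3 - 28x^2 - 52x - 127/4


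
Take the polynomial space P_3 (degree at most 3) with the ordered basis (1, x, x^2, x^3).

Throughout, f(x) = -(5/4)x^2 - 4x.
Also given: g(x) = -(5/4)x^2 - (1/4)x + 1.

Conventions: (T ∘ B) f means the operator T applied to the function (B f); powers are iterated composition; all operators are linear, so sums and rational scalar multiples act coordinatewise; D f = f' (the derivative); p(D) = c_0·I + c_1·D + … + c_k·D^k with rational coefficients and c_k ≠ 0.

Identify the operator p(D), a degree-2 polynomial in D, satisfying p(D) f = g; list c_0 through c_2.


p(D) = I − (3/2)·D + 2·D^2, i.e. c_0 = 1, c_1 = -3/2, c_2 = 2

D^0 f = -(5/4)x^2 - 4x
D^1 f = -(5/2)x - 4
D^2 f = -5/2
matching coefficients of g against c_0 f + c_1 Df + … from the top degree down determines the c_i
solution: c_0 = 1, c_1 = -3/2, c_2 = 2


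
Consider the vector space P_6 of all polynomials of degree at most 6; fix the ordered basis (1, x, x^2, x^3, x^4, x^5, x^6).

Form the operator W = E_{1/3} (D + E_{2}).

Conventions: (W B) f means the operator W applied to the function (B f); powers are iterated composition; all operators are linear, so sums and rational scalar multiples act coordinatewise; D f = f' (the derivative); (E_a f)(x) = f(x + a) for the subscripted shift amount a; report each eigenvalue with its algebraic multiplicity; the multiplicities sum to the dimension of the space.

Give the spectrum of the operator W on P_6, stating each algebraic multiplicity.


image of 1: 1
image of x: x + 10/3
image of x^2: x^2 + (20/3)x + 55/9
image of x^3: x^3 + 10x^2 + (55/3)x + 352/27
image of x^4: x^4 + (40/3)x^3 + (110/3)x^2 + (1408/27)x + 2413/81
image of x^5: x^5 + (50/3)x^4 + (550/9)x^3 + (3520/27)x^2 + (12065/81)x + 16822/243
image of x^6: x^6 + 20x^5 + (275/3)x^4 + (7040/27)x^3 + (12065/27)x^2 + (33644/81)x + 117667/729
the matrix is upper triangular; its diagonal is (1, 1, 1, 1, 1, 1, 1)
for a triangular matrix the eigenvalues are the diagonal entries, with algebraic multiplicity their repetition count

λ = 1 (multiplicity 7)


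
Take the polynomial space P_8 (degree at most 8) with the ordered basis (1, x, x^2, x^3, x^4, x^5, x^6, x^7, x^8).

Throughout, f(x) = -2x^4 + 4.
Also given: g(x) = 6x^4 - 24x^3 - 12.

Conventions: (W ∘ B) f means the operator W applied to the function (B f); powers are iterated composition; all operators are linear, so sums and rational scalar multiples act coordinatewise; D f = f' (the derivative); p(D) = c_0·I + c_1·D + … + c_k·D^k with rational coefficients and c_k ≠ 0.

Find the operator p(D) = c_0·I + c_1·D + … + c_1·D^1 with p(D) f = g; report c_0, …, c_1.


D^0 f = -2x^4 + 4
D^1 f = -8x^3
matching coefficients of g against c_0 f + c_1 Df + … from the top degree down determines the c_i
solution: c_0 = -3, c_1 = 3

c_0 = -3, c_1 = 3


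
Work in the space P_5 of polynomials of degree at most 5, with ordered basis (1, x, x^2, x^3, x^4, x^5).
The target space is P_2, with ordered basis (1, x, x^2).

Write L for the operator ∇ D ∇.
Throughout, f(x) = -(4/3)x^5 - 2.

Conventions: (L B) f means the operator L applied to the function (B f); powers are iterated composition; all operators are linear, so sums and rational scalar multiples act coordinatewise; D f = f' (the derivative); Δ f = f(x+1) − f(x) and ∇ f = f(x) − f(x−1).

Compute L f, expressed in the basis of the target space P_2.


the image equals g(x) = -80x^2 + 160x - 280/3

∇ f = -(20/3)x^4 + (40/3)x^3 - (40/3)x^2 + (20/3)x - 4/3
D ∇ f = -(80/3)x^3 + 40x^2 - (80/3)x + 20/3
∇ D ∇ f = -80x^2 + 160x - 280/3


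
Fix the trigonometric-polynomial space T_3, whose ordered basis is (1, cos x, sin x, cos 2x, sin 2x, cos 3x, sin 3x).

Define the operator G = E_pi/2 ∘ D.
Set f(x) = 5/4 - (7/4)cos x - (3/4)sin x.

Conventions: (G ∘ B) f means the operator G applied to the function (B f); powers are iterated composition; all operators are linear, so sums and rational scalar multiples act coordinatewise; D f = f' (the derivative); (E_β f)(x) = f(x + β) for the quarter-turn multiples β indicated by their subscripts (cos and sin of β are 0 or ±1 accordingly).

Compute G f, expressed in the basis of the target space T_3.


g(x) = (7/4)cos x + (3/4)sin x

D f = -(3/4)cos x + (7/4)sin x
E_pi/2 D f = (7/4)cos x + (3/4)sin x


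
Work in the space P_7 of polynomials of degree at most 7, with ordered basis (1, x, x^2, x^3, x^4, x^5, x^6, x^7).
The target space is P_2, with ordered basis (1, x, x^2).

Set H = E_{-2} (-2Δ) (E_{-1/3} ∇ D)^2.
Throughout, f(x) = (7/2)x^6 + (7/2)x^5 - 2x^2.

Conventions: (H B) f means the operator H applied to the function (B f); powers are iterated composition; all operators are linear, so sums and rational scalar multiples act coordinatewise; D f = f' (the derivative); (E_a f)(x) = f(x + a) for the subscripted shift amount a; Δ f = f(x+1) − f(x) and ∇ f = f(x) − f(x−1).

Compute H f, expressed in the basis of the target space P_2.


the image equals g(x) = -5040x + 15120

D f = 21x^5 + (35/2)x^4 - 4x
∇ D f = 105x^4 - 140x^3 + 105x^2 - 35x - 1/2
E_{-1/3} ∇ D f = 105x^4 - 280x^3 + 315x^2 - (1505/9)x + 1583/54
D (E_{-1/3} ∇ D) f = 420x^3 - 840x^2 + 630x - 1505/9
∇ D (E_{-1/3} ∇ D) f = 1260x^2 - 2940x + 1890
E_{-1/3} ∇ D (E_{-1/3} ∇ D) f = 1260x^2 - 3780x + 3010
Δ (E_{-1/3} ∇ D)^2 f = 2520x - 2520
(-2Δ) (E_{-1/3} ∇ D)^2 f = -5040x + 5040
E_{-2} (-2Δ) (E_{-1/3} ∇ D)^2 f = -5040x + 15120


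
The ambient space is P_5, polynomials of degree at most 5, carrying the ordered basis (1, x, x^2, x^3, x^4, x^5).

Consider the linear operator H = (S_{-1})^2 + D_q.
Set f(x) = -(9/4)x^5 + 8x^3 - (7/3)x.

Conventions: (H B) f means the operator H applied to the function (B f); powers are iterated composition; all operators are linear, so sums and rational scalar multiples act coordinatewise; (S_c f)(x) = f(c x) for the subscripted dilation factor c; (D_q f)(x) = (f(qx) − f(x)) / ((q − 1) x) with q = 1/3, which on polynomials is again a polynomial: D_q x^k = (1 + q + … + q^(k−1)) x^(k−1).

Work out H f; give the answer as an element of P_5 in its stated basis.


S_{-1} f = (9/4)x^5 - 8x^3 + (7/3)x
S_{-1} S_{-1} f = -(9/4)x^5 + 8x^3 - (7/3)x
D_q f = -(121/36)x^4 + (104/9)x^2 - 7/3
((S_{-1})^2 + D_q) f = -(9/4)x^5 - (121/36)x^4 + 8x^3 + (104/9)x^2 - (7/3)x - 7/3

the image equals g(x) = -(9/4)x^5 - (121/36)x^4 + 8x^3 + (104/9)x^2 - (7/3)x - 7/3


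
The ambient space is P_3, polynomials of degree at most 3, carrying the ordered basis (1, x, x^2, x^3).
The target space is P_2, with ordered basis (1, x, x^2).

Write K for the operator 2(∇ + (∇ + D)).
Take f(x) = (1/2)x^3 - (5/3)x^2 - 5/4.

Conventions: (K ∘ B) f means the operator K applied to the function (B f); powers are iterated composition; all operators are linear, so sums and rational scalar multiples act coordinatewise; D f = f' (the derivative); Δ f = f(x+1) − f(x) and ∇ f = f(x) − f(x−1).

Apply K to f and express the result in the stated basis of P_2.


g(x) = 9x^2 - 26x + 26/3

∇ f = (3/2)x^2 - (29/6)x + 13/6
∇ f = (3/2)x^2 - (29/6)x + 13/6
D f = (3/2)x^2 - (10/3)x
(∇ + D) f = 3x^2 - (49/6)x + 13/6
(∇ + (∇ + D)) f = (9/2)x^2 - 13x + 13/3
(2(∇ + (∇ + D))) f = 9x^2 - 26x + 26/3


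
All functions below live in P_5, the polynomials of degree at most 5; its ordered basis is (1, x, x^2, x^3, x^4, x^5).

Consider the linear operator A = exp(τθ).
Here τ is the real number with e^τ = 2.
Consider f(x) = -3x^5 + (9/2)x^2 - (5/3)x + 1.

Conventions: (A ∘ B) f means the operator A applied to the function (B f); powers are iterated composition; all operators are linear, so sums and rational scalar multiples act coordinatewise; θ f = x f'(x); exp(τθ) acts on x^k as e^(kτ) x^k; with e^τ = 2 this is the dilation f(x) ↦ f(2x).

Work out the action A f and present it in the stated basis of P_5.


the image equals g(x) = -96x^5 + 18x^2 - (10/3)x + 1

exp(τθ) x^k = e^(kτ) x^k; with e^τ = 2 this sends x^k to 2^k x^k
x ↦ 2 x
x^2 ↦ 4 x^2
x^5 ↦ 32 x^5
applying this coordinatewise to f: exp(τθ) f = -96x^5 + 18x^2 - (10/3)x + 1


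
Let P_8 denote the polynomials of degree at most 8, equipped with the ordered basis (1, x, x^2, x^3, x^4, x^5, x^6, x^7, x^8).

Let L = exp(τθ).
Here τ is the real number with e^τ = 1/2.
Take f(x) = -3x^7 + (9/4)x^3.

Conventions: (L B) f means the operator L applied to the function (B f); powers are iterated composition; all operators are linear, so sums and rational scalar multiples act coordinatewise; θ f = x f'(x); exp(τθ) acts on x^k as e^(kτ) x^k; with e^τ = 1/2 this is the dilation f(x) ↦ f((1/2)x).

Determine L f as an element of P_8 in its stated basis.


the image equals g(x) = -(3/128)x^7 + (9/32)x^3

exp(τθ) x^k = e^(kτ) x^k; with e^τ = 1/2 this sends x^k to (1/2)^k x^k
x^3 ↦ 1/8 x^3
x^7 ↦ 1/128 x^7
applying this coordinatewise to f: exp(τθ) f = -(3/128)x^7 + (9/32)x^3


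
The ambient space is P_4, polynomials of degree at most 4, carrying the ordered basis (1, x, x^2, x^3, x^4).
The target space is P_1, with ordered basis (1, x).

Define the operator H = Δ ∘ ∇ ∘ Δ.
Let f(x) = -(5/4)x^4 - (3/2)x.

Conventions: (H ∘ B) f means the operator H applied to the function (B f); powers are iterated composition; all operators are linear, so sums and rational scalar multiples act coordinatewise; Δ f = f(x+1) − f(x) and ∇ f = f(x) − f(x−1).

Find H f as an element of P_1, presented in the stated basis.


Δ f = -5x^3 - (15/2)x^2 - 5x - 11/4
∇ Δ f = -15x^2 - 5/2
Δ ∇ Δ f = -30x - 15

the result is g(x) = -30x - 15


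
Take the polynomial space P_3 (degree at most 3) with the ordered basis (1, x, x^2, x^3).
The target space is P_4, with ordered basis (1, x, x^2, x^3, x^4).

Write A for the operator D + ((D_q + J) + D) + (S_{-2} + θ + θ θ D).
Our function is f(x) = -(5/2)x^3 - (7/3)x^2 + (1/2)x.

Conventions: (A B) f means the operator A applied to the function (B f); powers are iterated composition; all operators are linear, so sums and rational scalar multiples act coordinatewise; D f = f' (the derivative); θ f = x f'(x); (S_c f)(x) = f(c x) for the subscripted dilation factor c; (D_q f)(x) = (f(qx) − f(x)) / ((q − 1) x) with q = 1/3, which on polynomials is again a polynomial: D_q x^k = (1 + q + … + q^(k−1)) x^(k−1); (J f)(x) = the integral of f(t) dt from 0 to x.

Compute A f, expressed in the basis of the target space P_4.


D f = -(15/2)x^2 - (14/3)x + 1/2
D_q f = -(65/18)x^2 - (28/9)x + 1/2
J f = -(5/8)x^4 - (7/9)x^3 + (1/4)x^2
(D_q + J) f = -(5/8)x^4 - (7/9)x^3 - (121/36)x^2 - (28/9)x + 1/2
D f = -(15/2)x^2 - (14/3)x + 1/2
((D_q + J) + D) f = -(5/8)x^4 - (7/9)x^3 - (391/36)x^2 - (70/9)x + 1
S_{-2} f = 20x^3 - (28/3)x^2 - x
θ f = -(15/2)x^3 - (14/3)x^2 + (1/2)x
D f = -(15/2)x^2 - (14/3)x + 1/2
θ D f = -15x^2 - (14/3)x
θ θ D f = -30x^2 - (14/3)x
(S_{-2} + θ + θ θ D) f = (25/2)x^3 - 44x^2 - (31/6)x
(D + ((D_q + J) + D) + (S_{-2} + θ + θ θ D)) f = -(5/8)x^4 + (211/18)x^3 - (2245/36)x^2 - (317/18)x + 3/2

the result is g(x) = -(5/8)x^4 + (211/18)x^3 - (2245/36)x^2 - (317/18)x + 3/2


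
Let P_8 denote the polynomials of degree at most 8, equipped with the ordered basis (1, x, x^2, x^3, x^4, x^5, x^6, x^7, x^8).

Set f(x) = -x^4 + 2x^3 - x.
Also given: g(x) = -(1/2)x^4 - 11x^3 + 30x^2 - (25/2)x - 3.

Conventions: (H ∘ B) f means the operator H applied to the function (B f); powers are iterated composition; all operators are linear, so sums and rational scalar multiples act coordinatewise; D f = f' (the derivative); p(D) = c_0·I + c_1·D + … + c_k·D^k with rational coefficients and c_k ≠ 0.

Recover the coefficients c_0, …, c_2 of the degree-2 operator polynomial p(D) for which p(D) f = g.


D^0 f = -x^4 + 2x^3 - x
D^1 f = -4x^3 + 6x^2 - 1
D^2 f = -12x^2 + 12x
matching coefficients of g against c_0 f + c_1 Df + … from the top degree down determines the c_i
solution: c_0 = 1/2, c_1 = 3, c_2 = -1

p(D) = (1/2)·I + 3·D − D^2, i.e. c_0 = 1/2, c_1 = 3, c_2 = -1


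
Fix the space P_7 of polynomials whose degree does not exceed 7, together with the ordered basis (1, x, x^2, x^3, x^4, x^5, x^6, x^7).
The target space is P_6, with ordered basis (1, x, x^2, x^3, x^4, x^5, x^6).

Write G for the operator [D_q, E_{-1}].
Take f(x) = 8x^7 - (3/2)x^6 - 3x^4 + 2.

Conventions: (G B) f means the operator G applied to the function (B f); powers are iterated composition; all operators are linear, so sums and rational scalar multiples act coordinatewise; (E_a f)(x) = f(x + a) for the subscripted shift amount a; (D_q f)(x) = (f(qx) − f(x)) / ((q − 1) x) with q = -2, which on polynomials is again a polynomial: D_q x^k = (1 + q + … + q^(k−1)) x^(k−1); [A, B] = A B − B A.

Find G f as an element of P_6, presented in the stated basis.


E_{-1} f = 8x^7 - (115/2)x^6 + 177x^5 - (611/2)x^4 + 322x^3 - (417/2)x^2 + 77x - 21/2
D_q E_{-1} f = 344x^6 + (2415/2)x^5 + 1947x^4 + (3055/2)x^3 + 966x^2 + (417/2)x + 77
D_q f = 344x^6 + (63/2)x^5 + 15x^3
E_{-1} D_q f = 344x^6 - (4065/2)x^5 + (10005/2)x^4 - 6550x^3 + 4800x^2 - (3723/2)x + 595/2
[D_q, E_{-1}] f = 3240x^5 - (6111/2)x^4 + (16155/2)x^3 - 3834x^2 + 2070x - 441/2

the result is g(x) = 3240x^5 - (6111/2)x^4 + (16155/2)x^3 - 3834x^2 + 2070x - 441/2


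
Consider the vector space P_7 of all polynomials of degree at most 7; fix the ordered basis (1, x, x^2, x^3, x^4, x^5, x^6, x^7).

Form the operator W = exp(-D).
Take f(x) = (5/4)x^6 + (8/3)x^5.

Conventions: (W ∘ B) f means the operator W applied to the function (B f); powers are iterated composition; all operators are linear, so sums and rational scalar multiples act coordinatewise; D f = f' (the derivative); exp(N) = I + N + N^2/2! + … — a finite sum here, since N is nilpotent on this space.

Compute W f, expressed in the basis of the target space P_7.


the image equals g(x) = (5/4)x^6 - (29/6)x^5 + (65/12)x^4 + (5/3)x^3 - (95/12)x^2 + (35/6)x - 17/12

order-1 term: -(15/2)x^5 - (40/3)x^4
order-2 term: (75/4)x^4 + (80/3)x^3
order-3 term: -25x^3 - (80/3)x^2
order-4 term: (75/4)x^2 + (40/3)x
order-5 term: -(15/2)x - 8/3
order-6 term: 5/4
the series for exp(-D) f terminates at order 6
exp(-D) f = (5/4)x^6 - (29/6)x^5 + (65/12)x^4 + (5/3)x^3 - (95/12)x^2 + (35/6)x - 17/12


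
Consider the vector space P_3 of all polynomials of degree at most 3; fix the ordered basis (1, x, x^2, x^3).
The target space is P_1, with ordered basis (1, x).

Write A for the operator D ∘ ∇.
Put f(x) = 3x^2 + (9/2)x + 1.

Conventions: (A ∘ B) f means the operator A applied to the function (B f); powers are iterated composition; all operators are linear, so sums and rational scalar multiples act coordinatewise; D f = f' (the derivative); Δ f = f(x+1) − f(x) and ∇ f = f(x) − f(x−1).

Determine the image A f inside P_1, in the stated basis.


∇ f = 6x + 3/2
D ∇ f = 6

the result is g(x) = 6


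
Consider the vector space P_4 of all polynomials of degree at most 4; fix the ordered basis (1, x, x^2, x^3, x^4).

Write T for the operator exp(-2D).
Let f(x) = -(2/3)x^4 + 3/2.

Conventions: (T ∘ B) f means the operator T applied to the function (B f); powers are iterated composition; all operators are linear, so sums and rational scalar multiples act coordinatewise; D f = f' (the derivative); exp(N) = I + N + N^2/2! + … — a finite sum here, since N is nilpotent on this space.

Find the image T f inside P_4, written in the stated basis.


order-1 term: (16/3)x^3
order-2 term: -16x^2
order-3 term: (64/3)x
order-4 term: -32/3
the series for exp(-2D) f terminates at order 4
exp(-2D) f = -(2/3)x^4 + (16/3)x^3 - 16x^2 + (64/3)x - 55/6

g(x) = -(2/3)x^4 + (16/3)x^3 - 16x^2 + (64/3)x - 55/6


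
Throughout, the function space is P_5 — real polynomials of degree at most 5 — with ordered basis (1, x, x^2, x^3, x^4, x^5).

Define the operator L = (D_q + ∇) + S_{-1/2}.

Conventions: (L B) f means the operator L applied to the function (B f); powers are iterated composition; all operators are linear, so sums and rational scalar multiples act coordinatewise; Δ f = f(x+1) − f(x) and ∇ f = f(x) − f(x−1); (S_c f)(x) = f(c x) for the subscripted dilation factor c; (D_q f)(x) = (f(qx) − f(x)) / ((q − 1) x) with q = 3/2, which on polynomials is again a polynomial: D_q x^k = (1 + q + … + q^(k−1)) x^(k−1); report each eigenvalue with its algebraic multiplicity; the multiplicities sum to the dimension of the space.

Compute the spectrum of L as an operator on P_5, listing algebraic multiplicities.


image of 1: 1
image of x: -(1/2)x + 2
image of x^2: (1/4)x^2 + (9/2)x - 1
image of x^3: -(1/8)x^3 + (31/4)x^2 - 3x + 1
image of x^4: (1/16)x^4 + (97/8)x^3 - 6x^2 + 4x - 1
image of x^5: -(1/32)x^5 + (291/16)x^4 - 10x^3 + 10x^2 - 5x + 1
the matrix is upper triangular; its diagonal is (1, -1/2, 1/4, -1/8, 1/16, -1/32)
for a triangular matrix the eigenvalues are the diagonal entries, with algebraic multiplicity their repetition count

λ = -1/2 (multiplicity 1), λ = -1/8 (multiplicity 1), λ = -1/32 (multiplicity 1), λ = 1/16 (multiplicity 1), λ = 1/4 (multiplicity 1), λ = 1 (multiplicity 1)


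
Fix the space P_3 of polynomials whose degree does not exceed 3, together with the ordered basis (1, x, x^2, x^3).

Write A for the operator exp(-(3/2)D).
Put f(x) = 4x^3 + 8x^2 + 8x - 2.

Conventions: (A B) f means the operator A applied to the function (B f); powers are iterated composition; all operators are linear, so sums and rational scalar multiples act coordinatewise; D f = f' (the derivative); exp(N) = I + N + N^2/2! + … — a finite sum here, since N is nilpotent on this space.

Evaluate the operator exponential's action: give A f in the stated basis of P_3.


order-1 term: -18x^2 - 24x - 12
order-2 term: 27x + 18
order-3 term: -27/2
the series for exp(-(3/2)D) f terminates at order 3
exp(-(3/2)D) f = 4x^3 - 10x^2 + 11x - 19/2

the result is g(x) = 4x^3 - 10x^2 + 11x - 19/2


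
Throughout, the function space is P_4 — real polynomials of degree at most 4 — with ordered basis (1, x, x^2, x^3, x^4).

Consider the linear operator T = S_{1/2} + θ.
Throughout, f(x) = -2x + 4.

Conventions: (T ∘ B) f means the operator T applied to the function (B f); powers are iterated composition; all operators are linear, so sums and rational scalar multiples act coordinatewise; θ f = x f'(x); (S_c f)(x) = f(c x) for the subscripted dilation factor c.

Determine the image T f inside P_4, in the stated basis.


g(x) = -3x + 4

S_{1/2} f = -x + 4
θ f = -2x
(S_{1/2} + θ) f = -3x + 4


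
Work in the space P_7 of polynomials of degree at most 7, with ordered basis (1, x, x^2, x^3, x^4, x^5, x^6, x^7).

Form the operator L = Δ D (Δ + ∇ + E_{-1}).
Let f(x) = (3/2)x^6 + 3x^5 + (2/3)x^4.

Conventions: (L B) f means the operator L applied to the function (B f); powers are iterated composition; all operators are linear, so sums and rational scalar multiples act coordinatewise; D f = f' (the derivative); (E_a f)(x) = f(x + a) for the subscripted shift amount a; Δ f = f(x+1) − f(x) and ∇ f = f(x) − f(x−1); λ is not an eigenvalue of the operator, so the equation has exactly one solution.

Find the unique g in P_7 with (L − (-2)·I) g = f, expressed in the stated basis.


g(x) = (3/4)x^6 + (3/2)x^5 - (131/12)x^4 - (165/2)x^3 - (319/2)x^2 + (681/4)x + 6691/12

write g with unknown coordinates in the stated basis and equate coefficients in (L − (-2)·I) g = f
solving from the highest basis element down gives g = (3/4)x^6 + (3/2)x^5 - (131/12)x^4 - (165/2)x^3 - (319/2)x^2 + (681/4)x + 6691/12
check: L g = (45/2)x^4 + 165x^3 + 319x^2 - (681/2)x - 6691/6
so L g − (-2)·g = (3/2)x^6 + 3x^5 + (2/3)x^4 = f ✓


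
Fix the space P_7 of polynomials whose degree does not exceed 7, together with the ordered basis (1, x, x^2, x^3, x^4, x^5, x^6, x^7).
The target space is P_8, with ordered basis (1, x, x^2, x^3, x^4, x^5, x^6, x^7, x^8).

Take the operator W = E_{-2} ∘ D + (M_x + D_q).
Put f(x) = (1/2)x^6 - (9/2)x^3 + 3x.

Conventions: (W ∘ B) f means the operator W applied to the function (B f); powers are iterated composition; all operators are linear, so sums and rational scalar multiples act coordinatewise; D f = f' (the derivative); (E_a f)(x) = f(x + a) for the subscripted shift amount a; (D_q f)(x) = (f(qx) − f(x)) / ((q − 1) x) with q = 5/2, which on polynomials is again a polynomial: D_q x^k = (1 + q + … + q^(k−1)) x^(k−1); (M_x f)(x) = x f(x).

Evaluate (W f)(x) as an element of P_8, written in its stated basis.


g(x) = (1/2)x^7 + (5379/64)x^5 - (69/2)x^4 + 120x^3 - (2355/8)x^2 + 294x - 144

D f = 3x^5 - (27/2)x^2 + 3
E_{-2} D f = 3x^5 - 30x^4 + 120x^3 - (507/2)x^2 + 294x - 147
M_x f = (1/2)x^7 - (9/2)x^4 + 3x^2
D_q f = (5187/64)x^5 - (351/8)x^2 + 3
(M_x + D_q) f = (1/2)x^7 + (5187/64)x^5 - (9/2)x^4 - (327/8)x^2 + 3
(E_{-2} ∘ D + (M_x + D_q)) f = (1/2)x^7 + (5379/64)x^5 - (69/2)x^4 + 120x^3 - (2355/8)x^2 + 294x - 144


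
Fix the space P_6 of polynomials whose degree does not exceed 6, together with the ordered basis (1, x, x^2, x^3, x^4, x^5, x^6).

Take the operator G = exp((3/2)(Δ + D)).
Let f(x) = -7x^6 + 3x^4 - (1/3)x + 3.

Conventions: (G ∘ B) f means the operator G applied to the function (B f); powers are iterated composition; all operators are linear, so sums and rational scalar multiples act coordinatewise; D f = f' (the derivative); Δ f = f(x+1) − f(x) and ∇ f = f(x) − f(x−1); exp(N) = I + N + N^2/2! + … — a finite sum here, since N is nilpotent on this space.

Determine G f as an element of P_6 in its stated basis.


the result is g(x) = -7x^6 - 126x^5 - (2199/2)x^4 - 5844x^3 - (78309/4)x^2 - (231527/6)x - 276341/8

order-1 term: -126x^5 - (315/2)x^4 - 174x^3 - (261/2)x^2 - 45x - 7
order-2 term: -945x^4 - 1890x^3 - (9747/4)x^2 - 1728x - 1017/2
order-3 term: -3780x^3 - 8505x^2 - (19197/2)x - 34911/8
order-4 term: -8505x^2 - 17010x - 47223/4
order-5 term: -10206x - 25515/2
order-6 term: -5103
the series for exp((3/2)(Δ + D)) f terminates at order 6
exp((3/2)(Δ + D)) f = -7x^6 - 126x^5 - (2199/2)x^4 - 5844x^3 - (78309/4)x^2 - (231527/6)x - 276341/8


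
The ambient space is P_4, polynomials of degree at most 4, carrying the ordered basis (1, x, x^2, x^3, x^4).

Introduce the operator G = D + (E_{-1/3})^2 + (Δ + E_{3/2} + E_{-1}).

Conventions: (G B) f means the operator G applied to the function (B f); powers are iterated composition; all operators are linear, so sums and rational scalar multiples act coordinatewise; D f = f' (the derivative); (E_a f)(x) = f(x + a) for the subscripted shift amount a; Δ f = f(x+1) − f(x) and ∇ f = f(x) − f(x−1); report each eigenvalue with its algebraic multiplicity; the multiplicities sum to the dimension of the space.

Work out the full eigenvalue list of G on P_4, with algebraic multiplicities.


λ = 3 (multiplicity 5)

image of 1: 3
image of x: 3x + 11/6
image of x^2: 3x^2 + (11/3)x + 169/36
image of x^3: 3x^3 + (11/2)x^2 + (169/12)x + 665/216
image of x^4: 3x^4 + (22/3)x^3 + (169/6)x^2 + (665/54)x + 9409/1296
the matrix is upper triangular; its diagonal is (3, 3, 3, 3, 3)
for a triangular matrix the eigenvalues are the diagonal entries, with algebraic multiplicity their repetition count


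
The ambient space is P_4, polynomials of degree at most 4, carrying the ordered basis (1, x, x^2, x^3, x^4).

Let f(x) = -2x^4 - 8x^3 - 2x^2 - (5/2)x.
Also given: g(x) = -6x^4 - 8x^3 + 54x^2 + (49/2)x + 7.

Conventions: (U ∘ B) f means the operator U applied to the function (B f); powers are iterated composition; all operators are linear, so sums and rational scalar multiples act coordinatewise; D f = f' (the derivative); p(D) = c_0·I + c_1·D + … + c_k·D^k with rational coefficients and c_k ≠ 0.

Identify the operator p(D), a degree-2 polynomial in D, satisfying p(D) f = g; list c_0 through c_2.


D^0 f = -2x^4 - 8x^3 - 2x^2 - (5/2)x
D^1 f = -8x^3 - 24x^2 - 4x - 5/2
D^2 f = -24x^2 - 48x - 4
matching coefficients of g against c_0 f + c_1 Df + … from the top degree down determines the c_i
solution: c_0 = 3, c_1 = -2, c_2 = -1/2

c_0 = 3, c_1 = -2, c_2 = -1/2


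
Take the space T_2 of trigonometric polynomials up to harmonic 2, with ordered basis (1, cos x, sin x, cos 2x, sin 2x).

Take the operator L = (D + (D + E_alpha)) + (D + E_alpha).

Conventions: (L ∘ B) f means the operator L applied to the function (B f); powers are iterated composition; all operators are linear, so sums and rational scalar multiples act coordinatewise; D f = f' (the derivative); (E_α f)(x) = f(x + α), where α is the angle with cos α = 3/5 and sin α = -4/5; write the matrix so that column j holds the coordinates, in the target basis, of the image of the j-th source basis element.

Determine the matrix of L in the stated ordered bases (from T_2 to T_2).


the matrix is [[2, 0, 0, 0, 0]; [0, 6/5, 7/5, 0, 0]; [0, -7/5, 6/5, 0, 0]; [0, 0, 0, -14/25, 102/25]; [0, 0, 0, -102/25, -14/25]] (rows listed top to bottom)

image of 1: 2
image of cos x: (6/5)cos x - (7/5)sin x
image of sin x: (7/5)cos x + (6/5)sin x
image of cos 2x: -(14/25)cos 2x - (102/25)sin 2x
image of sin 2x: (102/25)cos 2x - (14/25)sin 2x
each image's coordinates form column j of the matrix


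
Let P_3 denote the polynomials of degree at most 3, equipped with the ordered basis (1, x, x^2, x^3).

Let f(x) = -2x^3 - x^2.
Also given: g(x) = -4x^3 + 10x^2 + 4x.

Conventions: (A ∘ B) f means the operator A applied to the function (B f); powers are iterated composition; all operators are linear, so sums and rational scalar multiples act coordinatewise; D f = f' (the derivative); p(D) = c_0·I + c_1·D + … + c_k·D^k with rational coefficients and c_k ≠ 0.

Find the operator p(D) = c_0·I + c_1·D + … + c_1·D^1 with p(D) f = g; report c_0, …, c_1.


D^0 f = -2x^3 - x^2
D^1 f = -6x^2 - 2x
matching coefficients of g against c_0 f + c_1 Df + … from the top degree down determines the c_i
solution: c_0 = 2, c_1 = -2

p(D) = 2·I − 2·D, i.e. c_0 = 2, c_1 = -2


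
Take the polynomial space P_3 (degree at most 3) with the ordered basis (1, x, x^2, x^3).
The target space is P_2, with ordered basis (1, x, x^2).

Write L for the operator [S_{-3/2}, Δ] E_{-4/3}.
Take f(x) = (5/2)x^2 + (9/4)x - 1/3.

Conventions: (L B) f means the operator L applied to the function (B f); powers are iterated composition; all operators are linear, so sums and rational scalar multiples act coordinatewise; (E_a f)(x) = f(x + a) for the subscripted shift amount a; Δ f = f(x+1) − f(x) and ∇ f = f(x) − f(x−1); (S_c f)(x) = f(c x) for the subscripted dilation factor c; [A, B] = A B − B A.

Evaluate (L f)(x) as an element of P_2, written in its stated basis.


E_{-4/3} f = (5/2)x^2 - (53/12)x + 10/9
Δ E_{-4/3} f = 5x - 23/12
S_{-3/2} Δ E_{-4/3} f = -(15/2)x - 23/12
S_{-3/2} E_{-4/3} f = (45/8)x^2 + (53/8)x + 10/9
Δ S_{-3/2} E_{-4/3} f = (45/4)x + 49/4
[S_{-3/2}, Δ] E_{-4/3} f = -(75/4)x - 85/6

the result is g(x) = -(75/4)x - 85/6


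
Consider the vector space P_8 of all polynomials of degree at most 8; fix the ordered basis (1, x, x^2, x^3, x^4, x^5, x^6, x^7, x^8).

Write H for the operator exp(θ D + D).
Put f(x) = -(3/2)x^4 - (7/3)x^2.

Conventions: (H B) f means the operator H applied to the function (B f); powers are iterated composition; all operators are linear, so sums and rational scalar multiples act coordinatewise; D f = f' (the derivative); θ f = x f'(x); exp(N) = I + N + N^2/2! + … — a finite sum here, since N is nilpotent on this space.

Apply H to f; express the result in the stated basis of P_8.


the image equals g(x) = -(3/2)x^4 - 24x^3 - (331/3)x^2 - (460/3)x - 122/3

order-1 term: -24x^3 - (28/3)x
order-2 term: -108x^2 - 14/3
order-3 term: -144x
order-4 term: -36
the series for exp(θ D + D) f terminates at order 4
exp(θ D + D) f = -(3/2)x^4 - 24x^3 - (331/3)x^2 - (460/3)x - 122/3


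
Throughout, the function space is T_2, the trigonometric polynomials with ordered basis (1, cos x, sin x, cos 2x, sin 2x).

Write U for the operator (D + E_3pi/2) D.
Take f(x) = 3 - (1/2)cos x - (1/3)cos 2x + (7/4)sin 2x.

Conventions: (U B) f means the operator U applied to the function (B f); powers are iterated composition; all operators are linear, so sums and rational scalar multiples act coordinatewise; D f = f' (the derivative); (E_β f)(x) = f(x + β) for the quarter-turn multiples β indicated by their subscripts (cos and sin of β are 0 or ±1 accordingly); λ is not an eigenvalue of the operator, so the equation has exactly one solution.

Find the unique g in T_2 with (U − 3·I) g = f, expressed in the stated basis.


g(x) = -1 + (1/6)cos x + (35/318)cos 2x - (139/636)sin 2x

write g with unknown coordinates in the stated basis and equate coefficients in (U − 3·I) g = f
solving from the highest basis element down gives g = -1 + (1/6)cos x + (35/318)cos 2x - (139/636)sin 2x
check: U g = -(1/318)cos 2x + (58/53)sin 2x
so U g − 3·g = 3 - (1/2)cos x - (1/3)cos 2x + (7/4)sin 2x = f ✓


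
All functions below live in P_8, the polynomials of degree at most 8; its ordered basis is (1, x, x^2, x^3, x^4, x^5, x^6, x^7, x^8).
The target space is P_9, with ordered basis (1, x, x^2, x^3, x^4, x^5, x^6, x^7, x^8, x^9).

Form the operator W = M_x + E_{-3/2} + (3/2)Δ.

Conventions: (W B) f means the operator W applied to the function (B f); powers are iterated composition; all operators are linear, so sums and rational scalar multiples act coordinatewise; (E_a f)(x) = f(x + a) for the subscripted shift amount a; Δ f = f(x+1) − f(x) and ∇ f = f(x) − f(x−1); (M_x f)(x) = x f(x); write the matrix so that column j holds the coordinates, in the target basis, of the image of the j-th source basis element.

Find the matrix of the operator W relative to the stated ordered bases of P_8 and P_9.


image of 1: x + 1
image of x: x^2 + x
image of x^2: x^3 + x^2 + 15/4
image of x^3: x^4 + x^3 + (45/4)x - 15/8
image of x^4: x^5 + x^4 + (45/2)x^2 - (15/2)x + 105/16
image of x^5: x^6 + x^5 + (75/2)x^3 - (75/4)x^2 + (525/16)x - 195/32
image of x^6: x^7 + x^6 + (225/4)x^4 - (75/2)x^3 + (1575/16)x^2 - (585/16)x + 825/64
image of x^7: x^8 + x^7 + (315/4)x^5 - (525/8)x^4 + (3675/16)x^3 - (4095/32)x^2 + (5775/64)x - 1995/128
image of x^8: x^9 + x^8 + 105x^6 - 105x^5 + (3675/8)x^4 - (1365/4)x^3 + (5775/16)x^2 - (1995/16)x + 6945/256
each image's coordinates form column j of the matrix

the matrix is [[1, 0, 15/4, -15/8, 105/16, -195/32, 825/64, -1995/128, 6945/256]; [1, 1, 0, 45/4, -15/2, 525/16, -585/16, 5775/64, -1995/16]; [0, 1, 1, 0, 45/2, -75/4, 1575/16, -4095/32, 5775/16]; [0, 0, 1, 1, 0, 75/2, -75/2, 3675/16, -1365/4]; [0, 0, 0, 1, 1, 0, 225/4, -525/8, 3675/8]; [0, 0, 0, 0, 1, 1, 0, 315/4, -105]; [0, 0, 0, 0, 0, 1, 1, 0, 105]; [0, 0, 0, 0, 0, 0, 1, 1, 0]; [0, 0, 0, 0, 0, 0, 0, 1, 1]; [0, 0, 0, 0, 0, 0, 0, 0, 1]] (rows listed top to bottom)


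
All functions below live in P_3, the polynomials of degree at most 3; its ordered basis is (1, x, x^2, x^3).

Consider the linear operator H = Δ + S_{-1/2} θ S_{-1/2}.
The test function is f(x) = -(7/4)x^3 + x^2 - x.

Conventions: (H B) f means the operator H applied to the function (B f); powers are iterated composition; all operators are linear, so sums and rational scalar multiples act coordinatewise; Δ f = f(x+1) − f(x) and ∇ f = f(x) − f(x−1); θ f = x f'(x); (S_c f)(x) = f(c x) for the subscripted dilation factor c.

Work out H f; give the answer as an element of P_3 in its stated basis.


Δ f = -(21/4)x^2 - (13/4)x - 7/4
S_{-1/2} f = (7/32)x^3 + (1/4)x^2 + (1/2)x
θ S_{-1/2} f = (21/32)x^3 + (1/2)x^2 + (1/2)x
S_{-1/2} θ S_{-1/2} f = -(21/256)x^3 + (1/8)x^2 - (1/4)x
(Δ + S_{-1/2} θ S_{-1/2}) f = -(21/256)x^3 - (41/8)x^2 - (7/2)x - 7/4

the image equals g(x) = -(21/256)x^3 - (41/8)x^2 - (7/2)x - 7/4


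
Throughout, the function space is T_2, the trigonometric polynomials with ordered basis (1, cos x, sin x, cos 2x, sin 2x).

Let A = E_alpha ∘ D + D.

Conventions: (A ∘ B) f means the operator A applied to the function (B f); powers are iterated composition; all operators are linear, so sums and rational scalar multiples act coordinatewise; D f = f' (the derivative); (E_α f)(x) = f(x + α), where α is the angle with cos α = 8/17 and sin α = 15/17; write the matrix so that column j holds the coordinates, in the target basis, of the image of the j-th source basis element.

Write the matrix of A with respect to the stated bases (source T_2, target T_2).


the matrix is [[0, 0, 0, 0, 0]; [0, -15/17, 25/17, 0, 0]; [0, -25/17, -15/17, 0, 0]; [0, 0, 0, -480/289, 256/289]; [0, 0, 0, -256/289, -480/289]] (rows listed top to bottom)

image of 1: 0
image of cos x: -(15/17)cos x - (25/17)sin x
image of sin x: (25/17)cos x - (15/17)sin x
image of cos 2x: -(480/289)cos 2x - (256/289)sin 2x
image of sin 2x: (256/289)cos 2x - (480/289)sin 2x
each image's coordinates form column j of the matrix


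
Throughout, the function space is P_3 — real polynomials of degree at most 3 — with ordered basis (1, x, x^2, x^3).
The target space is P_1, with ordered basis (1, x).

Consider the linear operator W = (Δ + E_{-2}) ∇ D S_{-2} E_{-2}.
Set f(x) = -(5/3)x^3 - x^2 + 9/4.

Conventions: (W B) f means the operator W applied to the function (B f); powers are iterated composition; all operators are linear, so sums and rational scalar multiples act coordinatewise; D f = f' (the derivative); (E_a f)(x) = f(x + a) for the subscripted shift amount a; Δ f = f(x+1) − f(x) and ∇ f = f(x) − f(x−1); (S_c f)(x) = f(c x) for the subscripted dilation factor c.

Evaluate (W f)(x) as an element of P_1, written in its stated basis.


E_{-2} f = -(5/3)x^3 + 9x^2 - 16x + 139/12
S_{-2} E_{-2} f = (40/3)x^3 + 36x^2 + 32x + 139/12
D S_{-2} E_{-2} f = 40x^2 + 72x + 32
∇ D S_{-2} E_{-2} f = 80x + 32
Δ (∇ D S_{-2}) E_{-2} f = 80
E_{-2} (∇ D S_{-2}) E_{-2} f = 80x - 128
(Δ + E_{-2}) (∇ D S_{-2}) E_{-2} f = 80x - 48

the image equals g(x) = 80x - 48


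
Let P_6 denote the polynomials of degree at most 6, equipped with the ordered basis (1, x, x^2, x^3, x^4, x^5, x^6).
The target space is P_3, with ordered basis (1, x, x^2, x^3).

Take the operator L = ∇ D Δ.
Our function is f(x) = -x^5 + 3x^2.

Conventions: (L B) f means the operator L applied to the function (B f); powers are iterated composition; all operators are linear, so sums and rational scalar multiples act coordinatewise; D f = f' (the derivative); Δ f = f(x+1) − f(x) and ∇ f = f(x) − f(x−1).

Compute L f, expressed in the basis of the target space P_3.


Δ f = -5x^4 - 10x^3 - 10x^2 + x + 2
D Δ f = -20x^3 - 30x^2 - 20x + 1
∇ D Δ f = -60x^2 - 10

the image equals g(x) = -60x^2 - 10
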